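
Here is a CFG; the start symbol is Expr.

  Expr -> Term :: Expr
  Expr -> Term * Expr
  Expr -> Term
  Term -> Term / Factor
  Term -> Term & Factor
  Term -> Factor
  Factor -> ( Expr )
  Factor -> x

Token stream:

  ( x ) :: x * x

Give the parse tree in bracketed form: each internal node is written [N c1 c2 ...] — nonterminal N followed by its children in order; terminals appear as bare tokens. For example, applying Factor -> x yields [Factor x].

[Expr [Term [Factor ( [Expr [Term [Factor x]]] )]] :: [Expr [Term [Factor x]] * [Expr [Term [Factor x]]]]]

Expr
Term :: Expr
Factor :: Expr
( Expr ) :: Expr
( Term ) :: Expr
( Factor ) :: Expr
( x ) :: Expr
( x ) :: Term * Expr
( x ) :: Factor * Expr
( x ) :: x * Expr
( x ) :: x * Term
( x ) :: x * Factor
( x ) :: x * x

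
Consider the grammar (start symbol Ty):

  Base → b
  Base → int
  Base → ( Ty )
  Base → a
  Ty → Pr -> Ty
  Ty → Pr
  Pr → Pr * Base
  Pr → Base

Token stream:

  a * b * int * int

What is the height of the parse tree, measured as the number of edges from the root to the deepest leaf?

[Ty [Pr [Pr [Pr [Pr [Base a]] * [Base b]] * [Base int]] * [Base int]]]

6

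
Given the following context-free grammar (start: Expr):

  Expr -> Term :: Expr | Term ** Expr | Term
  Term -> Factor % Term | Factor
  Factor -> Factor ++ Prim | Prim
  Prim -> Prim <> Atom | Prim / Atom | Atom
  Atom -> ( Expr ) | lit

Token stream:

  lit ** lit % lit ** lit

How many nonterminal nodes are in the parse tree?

19

[Expr [Term [Factor [Prim [Atom lit]]]] ** [Expr [Term [Factor [Prim [Atom lit]]] % [Term [Factor [Prim [Atom lit]]]]] ** [Expr [Term [Factor [Prim [Atom lit]]]]]]]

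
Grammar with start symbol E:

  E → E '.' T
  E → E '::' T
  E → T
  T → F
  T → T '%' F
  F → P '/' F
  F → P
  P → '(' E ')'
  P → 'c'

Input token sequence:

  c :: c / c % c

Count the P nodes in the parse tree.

4

[E [E [T [F [P c]]]] :: [T [T [F [P c] / [F [P c]]]] % [F [P c]]]]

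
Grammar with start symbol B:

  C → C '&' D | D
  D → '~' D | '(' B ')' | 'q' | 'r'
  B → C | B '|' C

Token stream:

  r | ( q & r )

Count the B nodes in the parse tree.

[B [B [C [D r]]] | [C [D ( [B [C [C [D q]] & [D r]]] )]]]

3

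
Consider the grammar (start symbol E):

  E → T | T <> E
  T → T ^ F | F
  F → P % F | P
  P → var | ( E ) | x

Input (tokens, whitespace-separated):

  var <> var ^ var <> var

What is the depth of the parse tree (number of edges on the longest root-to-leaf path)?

6

[E [T [F [P var]]] <> [E [T [T [F [P var]]] ^ [F [P var]]] <> [E [T [F [P var]]]]]]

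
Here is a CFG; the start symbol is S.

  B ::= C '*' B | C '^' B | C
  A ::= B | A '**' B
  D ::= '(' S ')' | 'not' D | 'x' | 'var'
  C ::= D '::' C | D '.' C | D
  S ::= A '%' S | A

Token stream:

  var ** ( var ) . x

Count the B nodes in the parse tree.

3

[S [A [A [B [C [D var]]]] ** [B [C [D ( [S [A [B [C [D var]]]]] )] . [C [D x]]]]]]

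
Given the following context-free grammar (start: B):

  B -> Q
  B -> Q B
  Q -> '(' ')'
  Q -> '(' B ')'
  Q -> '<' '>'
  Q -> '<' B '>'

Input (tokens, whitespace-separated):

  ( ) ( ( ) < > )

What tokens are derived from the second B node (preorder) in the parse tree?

[B [Q ( )] [B [Q ( [B [Q ( )] [B [Q < >]]] )]]]

( ( ) < > )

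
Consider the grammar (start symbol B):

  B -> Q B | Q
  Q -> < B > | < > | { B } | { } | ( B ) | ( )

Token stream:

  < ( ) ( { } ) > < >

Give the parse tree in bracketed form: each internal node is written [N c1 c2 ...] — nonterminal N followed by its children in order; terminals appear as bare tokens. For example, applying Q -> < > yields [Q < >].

[B [Q < [B [Q ( )] [B [Q ( [B [Q { }]] )]]] >] [B [Q < >]]]

B
Q B
< B > B
< Q B > B
< ( ) B > B
< ( ) Q > B
< ( ) ( B ) > B
< ( ) ( Q ) > B
< ( ) ( { } ) > B
< ( ) ( { } ) > Q
< ( ) ( { } ) > < >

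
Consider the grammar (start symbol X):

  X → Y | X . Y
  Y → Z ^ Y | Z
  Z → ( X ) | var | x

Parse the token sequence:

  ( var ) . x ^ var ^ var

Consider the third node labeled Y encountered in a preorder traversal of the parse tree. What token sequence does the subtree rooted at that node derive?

[X [X [Y [Z ( [X [Y [Z var]]] )]]] . [Y [Z x] ^ [Y [Z var] ^ [Y [Z var]]]]]

x ^ var ^ var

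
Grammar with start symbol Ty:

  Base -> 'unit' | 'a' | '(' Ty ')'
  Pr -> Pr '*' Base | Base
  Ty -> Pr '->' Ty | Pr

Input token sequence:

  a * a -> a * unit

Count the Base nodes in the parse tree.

4

[Ty [Pr [Pr [Base a]] * [Base a]] -> [Ty [Pr [Pr [Base a]] * [Base unit]]]]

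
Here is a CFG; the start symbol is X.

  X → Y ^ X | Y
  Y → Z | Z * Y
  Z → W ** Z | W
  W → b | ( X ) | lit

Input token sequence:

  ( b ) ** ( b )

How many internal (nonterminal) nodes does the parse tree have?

[X [Y [Z [W ( [X [Y [Z [W b]]]] )] ** [Z [W ( [X [Y [Z [W b]]]] )]]]]]

14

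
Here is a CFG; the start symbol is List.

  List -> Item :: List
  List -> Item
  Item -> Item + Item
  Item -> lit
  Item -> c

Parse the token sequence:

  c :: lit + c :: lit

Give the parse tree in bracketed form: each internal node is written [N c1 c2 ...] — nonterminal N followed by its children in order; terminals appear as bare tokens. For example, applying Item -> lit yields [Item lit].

List
Item :: List
c :: List
c :: Item :: List
c :: Item + Item :: List
c :: lit + Item :: List
c :: lit + c :: List
c :: lit + c :: Item
c :: lit + c :: lit

[List [Item c] :: [List [Item [Item lit] + [Item c]] :: [List [Item lit]]]]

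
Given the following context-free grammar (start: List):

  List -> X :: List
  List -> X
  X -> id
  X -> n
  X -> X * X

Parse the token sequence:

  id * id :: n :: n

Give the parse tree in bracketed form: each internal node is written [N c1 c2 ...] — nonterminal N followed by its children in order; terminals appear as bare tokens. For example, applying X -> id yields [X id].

List
X :: List
X * X :: List
id * X :: List
id * id :: List
id * id :: X :: List
id * id :: n :: List
id * id :: n :: X
id * id :: n :: n

[List [X [X id] * [X id]] :: [List [X n] :: [List [X n]]]]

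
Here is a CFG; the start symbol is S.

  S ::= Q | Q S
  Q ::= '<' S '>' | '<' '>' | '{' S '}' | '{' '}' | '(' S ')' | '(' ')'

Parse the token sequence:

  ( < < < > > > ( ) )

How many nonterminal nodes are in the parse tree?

10

[S [Q ( [S [Q < [S [Q < [S [Q < >]] >]] >] [S [Q ( )]]] )]]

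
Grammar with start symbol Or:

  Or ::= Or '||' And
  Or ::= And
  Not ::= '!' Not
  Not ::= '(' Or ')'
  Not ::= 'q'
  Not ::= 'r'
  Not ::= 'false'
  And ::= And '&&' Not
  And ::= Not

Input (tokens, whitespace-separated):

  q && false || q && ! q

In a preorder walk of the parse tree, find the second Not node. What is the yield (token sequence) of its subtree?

[Or [Or [And [And [Not q]] && [Not false]]] || [And [And [Not q]] && [Not ! [Not q]]]]

false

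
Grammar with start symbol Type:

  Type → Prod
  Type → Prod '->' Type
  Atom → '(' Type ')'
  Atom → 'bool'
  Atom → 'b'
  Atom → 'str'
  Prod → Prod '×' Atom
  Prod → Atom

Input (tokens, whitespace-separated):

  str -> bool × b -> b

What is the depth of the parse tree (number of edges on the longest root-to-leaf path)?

[Type [Prod [Atom str]] -> [Type [Prod [Prod [Atom bool]] × [Atom b]] -> [Type [Prod [Atom b]]]]]

5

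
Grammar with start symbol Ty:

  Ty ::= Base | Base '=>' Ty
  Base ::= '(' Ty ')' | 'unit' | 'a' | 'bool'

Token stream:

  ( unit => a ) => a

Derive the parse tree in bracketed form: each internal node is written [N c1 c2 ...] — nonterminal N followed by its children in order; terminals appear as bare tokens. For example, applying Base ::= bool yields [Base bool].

[Ty [Base ( [Ty [Base unit] => [Ty [Base a]]] )] => [Ty [Base a]]]

Ty
Base => Ty
( Ty ) => Ty
( Base => Ty ) => Ty
( unit => Ty ) => Ty
( unit => Base ) => Ty
( unit => a ) => Ty
( unit => a ) => Base
( unit => a ) => a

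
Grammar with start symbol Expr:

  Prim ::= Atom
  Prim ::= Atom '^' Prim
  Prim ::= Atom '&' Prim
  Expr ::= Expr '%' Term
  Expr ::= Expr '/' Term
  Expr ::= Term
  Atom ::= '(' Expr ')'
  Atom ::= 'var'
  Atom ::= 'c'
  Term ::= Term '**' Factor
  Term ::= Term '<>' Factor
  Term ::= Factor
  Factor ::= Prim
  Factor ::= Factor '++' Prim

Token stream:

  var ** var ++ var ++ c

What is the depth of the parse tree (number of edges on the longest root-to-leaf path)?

[Expr [Term [Term [Factor [Prim [Atom var]]]] ** [Factor [Factor [Factor [Prim [Atom var]]] ++ [Prim [Atom var]]] ++ [Prim [Atom c]]]]]

7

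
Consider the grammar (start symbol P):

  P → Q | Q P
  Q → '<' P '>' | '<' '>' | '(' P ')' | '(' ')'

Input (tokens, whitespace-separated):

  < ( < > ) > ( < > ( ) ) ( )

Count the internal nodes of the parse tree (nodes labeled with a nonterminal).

[P [Q < [P [Q ( [P [Q < >]] )]] >] [P [Q ( [P [Q < >] [P [Q ( )]]] )] [P [Q ( )]]]]

14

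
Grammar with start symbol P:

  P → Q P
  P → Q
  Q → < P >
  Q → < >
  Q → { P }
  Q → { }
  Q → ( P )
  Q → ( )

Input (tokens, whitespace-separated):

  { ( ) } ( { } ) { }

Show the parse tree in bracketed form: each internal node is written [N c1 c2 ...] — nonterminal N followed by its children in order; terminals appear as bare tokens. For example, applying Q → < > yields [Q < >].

P
Q P
{ P } P
{ Q } P
{ ( ) } P
{ ( ) } Q P
{ ( ) } ( P ) P
{ ( ) } ( Q ) P
{ ( ) } ( { } ) P
{ ( ) } ( { } ) Q
{ ( ) } ( { } ) { }

[P [Q { [P [Q ( )]] }] [P [Q ( [P [Q { }]] )] [P [Q { }]]]]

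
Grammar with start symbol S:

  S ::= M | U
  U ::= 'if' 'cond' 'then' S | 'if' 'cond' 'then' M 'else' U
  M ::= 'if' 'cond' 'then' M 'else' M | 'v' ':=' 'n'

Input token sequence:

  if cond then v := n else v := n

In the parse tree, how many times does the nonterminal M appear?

[S [M if cond then [M v := n] else [M v := n]]]

3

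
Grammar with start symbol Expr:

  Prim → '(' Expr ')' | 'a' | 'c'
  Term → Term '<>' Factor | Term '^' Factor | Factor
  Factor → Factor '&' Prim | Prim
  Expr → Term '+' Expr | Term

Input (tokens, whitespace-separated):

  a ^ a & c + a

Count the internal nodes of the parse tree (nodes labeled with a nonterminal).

[Expr [Term [Term [Factor [Prim a]]] ^ [Factor [Factor [Prim a]] & [Prim c]]] + [Expr [Term [Factor [Prim a]]]]]

13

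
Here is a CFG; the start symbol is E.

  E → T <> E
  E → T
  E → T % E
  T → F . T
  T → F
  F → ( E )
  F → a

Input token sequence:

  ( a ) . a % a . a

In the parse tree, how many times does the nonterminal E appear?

[E [T [F ( [E [T [F a]]] )] . [T [F a]]] % [E [T [F a] . [T [F a]]]]]

3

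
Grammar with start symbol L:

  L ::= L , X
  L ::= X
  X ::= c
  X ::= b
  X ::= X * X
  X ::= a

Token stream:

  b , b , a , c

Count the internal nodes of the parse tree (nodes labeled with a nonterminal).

[L [L [L [L [X b]] , [X b]] , [X a]] , [X c]]

8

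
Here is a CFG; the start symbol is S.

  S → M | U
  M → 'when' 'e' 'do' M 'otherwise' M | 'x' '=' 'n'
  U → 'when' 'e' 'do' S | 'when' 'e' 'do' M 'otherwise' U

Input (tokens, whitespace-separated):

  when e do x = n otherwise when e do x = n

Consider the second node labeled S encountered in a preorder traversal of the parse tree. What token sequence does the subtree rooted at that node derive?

[S [U when e do [M x = n] otherwise [U when e do [S [M x = n]]]]]

x = n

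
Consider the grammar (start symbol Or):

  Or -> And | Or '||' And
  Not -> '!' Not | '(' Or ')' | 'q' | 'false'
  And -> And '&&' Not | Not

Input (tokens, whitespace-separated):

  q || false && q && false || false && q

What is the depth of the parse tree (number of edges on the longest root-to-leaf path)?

6

[Or [Or [Or [And [Not q]]] || [And [And [And [Not false]] && [Not q]] && [Not false]]] || [And [And [Not false]] && [Not q]]]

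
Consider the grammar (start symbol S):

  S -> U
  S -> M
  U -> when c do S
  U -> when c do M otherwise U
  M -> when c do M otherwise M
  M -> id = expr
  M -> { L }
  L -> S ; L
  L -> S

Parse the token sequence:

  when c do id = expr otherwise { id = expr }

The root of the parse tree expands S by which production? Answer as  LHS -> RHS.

S -> M

[S [M when c do [M id = expr] otherwise [M { [L [S [M id = expr]]] }]]]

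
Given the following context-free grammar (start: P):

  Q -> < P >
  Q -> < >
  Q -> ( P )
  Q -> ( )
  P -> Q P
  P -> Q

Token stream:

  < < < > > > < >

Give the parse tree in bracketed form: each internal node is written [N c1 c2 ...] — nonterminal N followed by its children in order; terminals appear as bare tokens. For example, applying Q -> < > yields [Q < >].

[P [Q < [P [Q < [P [Q < >]] >]] >] [P [Q < >]]]

P
Q P
< P > P
< Q > P
< < P > > P
< < Q > > P
< < < > > > P
< < < > > > Q
< < < > > > < >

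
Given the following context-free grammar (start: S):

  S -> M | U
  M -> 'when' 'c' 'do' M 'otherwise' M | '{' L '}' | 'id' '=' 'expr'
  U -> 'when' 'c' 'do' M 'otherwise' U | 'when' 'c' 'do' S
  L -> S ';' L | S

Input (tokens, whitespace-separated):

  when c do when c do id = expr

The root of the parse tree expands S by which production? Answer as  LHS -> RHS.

S -> U

[S [U when c do [S [U when c do [S [M id = expr]]]]]]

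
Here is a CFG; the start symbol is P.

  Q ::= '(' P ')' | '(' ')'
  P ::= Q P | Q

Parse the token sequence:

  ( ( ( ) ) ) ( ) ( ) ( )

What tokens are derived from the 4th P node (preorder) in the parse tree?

[P [Q ( [P [Q ( [P [Q ( )]] )]] )] [P [Q ( )] [P [Q ( )] [P [Q ( )]]]]]

( ) ( ) ( )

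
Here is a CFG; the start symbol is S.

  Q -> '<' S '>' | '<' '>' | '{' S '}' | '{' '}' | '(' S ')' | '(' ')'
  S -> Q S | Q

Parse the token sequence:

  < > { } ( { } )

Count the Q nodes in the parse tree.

4

[S [Q < >] [S [Q { }] [S [Q ( [S [Q { }]] )]]]]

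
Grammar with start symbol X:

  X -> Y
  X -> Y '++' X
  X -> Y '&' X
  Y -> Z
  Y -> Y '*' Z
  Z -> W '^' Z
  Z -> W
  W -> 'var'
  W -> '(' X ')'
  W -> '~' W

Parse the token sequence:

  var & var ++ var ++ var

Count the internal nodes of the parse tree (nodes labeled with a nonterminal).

[X [Y [Z [W var]]] & [X [Y [Z [W var]]] ++ [X [Y [Z [W var]]] ++ [X [Y [Z [W var]]]]]]]

16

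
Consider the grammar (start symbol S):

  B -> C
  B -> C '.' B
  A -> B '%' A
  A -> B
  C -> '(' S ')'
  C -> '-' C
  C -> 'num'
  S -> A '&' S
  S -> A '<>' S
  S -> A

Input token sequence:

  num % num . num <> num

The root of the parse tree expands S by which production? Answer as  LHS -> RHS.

S -> A '<>' S

[S [A [B [C num]] % [A [B [C num] . [B [C num]]]]] <> [S [A [B [C num]]]]]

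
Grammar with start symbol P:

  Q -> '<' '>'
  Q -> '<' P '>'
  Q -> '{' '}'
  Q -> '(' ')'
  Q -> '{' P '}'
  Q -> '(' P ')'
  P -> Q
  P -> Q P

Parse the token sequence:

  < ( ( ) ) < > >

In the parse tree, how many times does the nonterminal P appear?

4

[P [Q < [P [Q ( [P [Q ( )]] )] [P [Q < >]]] >]]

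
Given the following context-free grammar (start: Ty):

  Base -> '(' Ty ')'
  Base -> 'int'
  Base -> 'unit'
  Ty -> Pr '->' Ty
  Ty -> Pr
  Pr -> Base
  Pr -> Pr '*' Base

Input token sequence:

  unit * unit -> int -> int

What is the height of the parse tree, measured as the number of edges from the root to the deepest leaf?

[Ty [Pr [Pr [Base unit]] * [Base unit]] -> [Ty [Pr [Base int]] -> [Ty [Pr [Base int]]]]]

5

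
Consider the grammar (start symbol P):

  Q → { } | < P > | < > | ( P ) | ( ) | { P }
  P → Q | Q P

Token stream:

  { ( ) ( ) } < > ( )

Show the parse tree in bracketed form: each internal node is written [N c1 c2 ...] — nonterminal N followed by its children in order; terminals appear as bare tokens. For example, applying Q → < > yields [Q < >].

[P [Q { [P [Q ( )] [P [Q ( )]]] }] [P [Q < >] [P [Q ( )]]]]

P
Q P
{ P } P
{ Q P } P
{ ( ) P } P
{ ( ) Q } P
{ ( ) ( ) } P
{ ( ) ( ) } Q P
{ ( ) ( ) } < > P
{ ( ) ( ) } < > Q
{ ( ) ( ) } < > ( )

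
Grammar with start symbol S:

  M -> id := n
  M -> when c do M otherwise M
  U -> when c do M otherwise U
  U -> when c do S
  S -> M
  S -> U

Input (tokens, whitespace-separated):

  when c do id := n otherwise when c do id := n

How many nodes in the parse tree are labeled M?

2

[S [U when c do [M id := n] otherwise [U when c do [S [M id := n]]]]]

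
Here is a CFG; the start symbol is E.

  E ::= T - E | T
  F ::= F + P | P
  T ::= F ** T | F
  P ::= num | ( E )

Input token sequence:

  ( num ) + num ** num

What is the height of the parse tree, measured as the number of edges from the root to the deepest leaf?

[E [T [F [F [P ( [E [T [F [P num]]]] )]] + [P num]] ** [T [F [P num]]]]]

9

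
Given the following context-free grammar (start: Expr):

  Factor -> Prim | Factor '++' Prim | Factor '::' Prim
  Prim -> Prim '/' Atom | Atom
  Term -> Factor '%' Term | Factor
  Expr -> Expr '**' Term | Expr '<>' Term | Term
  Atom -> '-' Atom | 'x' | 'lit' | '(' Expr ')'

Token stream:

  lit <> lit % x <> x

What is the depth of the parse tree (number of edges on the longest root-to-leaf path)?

[Expr [Expr [Expr [Term [Factor [Prim [Atom lit]]]]] <> [Term [Factor [Prim [Atom lit]]] % [Term [Factor [Prim [Atom x]]]]]] <> [Term [Factor [Prim [Atom x]]]]]

7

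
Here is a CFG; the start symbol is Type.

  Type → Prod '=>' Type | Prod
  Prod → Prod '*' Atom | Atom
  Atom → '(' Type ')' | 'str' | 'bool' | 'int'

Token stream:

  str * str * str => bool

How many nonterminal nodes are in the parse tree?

[Type [Prod [Prod [Prod [Atom str]] * [Atom str]] * [Atom str]] => [Type [Prod [Atom bool]]]]

10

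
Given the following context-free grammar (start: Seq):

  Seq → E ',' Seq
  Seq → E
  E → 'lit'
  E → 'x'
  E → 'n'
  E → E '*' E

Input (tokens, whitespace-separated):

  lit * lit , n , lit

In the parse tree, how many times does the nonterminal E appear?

5

[Seq [E [E lit] * [E lit]] , [Seq [E n] , [Seq [E lit]]]]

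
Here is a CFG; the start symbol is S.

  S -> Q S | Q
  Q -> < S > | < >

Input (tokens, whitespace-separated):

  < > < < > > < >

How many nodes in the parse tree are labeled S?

4

[S [Q < >] [S [Q < [S [Q < >]] >] [S [Q < >]]]]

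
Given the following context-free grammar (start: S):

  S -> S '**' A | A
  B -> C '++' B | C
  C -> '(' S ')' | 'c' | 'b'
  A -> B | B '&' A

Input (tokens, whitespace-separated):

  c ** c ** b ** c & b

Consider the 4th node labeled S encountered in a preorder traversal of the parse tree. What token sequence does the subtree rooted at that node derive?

c

[S [S [S [S [A [B [C c]]]] ** [A [B [C c]]]] ** [A [B [C b]]]] ** [A [B [C c]] & [A [B [C b]]]]]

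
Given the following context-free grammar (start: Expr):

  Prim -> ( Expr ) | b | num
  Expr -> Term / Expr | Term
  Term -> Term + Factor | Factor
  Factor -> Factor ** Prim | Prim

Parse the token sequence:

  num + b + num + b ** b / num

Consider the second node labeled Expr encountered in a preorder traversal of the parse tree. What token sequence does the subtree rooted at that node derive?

num

[Expr [Term [Term [Term [Term [Factor [Prim num]]] + [Factor [Prim b]]] + [Factor [Prim num]]] + [Factor [Factor [Prim b]] ** [Prim b]]] / [Expr [Term [Factor [Prim num]]]]]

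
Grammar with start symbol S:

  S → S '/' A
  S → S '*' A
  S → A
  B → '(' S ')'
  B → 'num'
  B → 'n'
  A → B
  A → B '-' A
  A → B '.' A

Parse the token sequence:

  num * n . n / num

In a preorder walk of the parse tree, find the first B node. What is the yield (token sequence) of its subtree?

[S [S [S [A [B num]]] * [A [B n] . [A [B n]]]] / [A [B num]]]

num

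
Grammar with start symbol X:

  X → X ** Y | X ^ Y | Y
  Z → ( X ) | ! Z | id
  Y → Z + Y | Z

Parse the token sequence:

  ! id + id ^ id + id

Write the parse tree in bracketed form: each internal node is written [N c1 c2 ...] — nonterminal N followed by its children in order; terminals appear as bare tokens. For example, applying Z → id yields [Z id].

X
X ^ Y
Y ^ Y
Z + Y ^ Y
! Z + Y ^ Y
! id + Y ^ Y
! id + Z ^ Y
! id + id ^ Y
! id + id ^ Z + Y
! id + id ^ id + Y
! id + id ^ id + Z
! id + id ^ id + id

[X [X [Y [Z ! [Z id]] + [Y [Z id]]]] ^ [Y [Z id] + [Y [Z id]]]]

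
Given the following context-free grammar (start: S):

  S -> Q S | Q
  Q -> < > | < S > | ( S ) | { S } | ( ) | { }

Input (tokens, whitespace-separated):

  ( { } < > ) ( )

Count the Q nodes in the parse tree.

[S [Q ( [S [Q { }] [S [Q < >]]] )] [S [Q ( )]]]

4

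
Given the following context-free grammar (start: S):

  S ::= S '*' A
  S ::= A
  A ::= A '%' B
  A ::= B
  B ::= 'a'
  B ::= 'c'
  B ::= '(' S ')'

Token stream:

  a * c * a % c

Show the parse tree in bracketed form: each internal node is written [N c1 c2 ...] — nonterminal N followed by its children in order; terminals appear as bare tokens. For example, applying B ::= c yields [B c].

[S [S [S [A [B a]]] * [A [B c]]] * [A [A [B a]] % [B c]]]

S
S * A
S * A * A
A * A * A
B * A * A
a * A * A
a * B * A
a * c * A
a * c * A % B
a * c * B % B
a * c * a % B
a * c * a % c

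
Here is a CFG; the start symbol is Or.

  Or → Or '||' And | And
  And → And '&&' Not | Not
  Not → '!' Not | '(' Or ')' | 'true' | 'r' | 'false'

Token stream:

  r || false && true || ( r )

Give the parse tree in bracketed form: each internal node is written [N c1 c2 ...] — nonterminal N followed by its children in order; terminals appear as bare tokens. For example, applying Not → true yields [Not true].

Or
Or || And
Or || And || And
And || And || And
Not || And || And
r || And || And
r || And && Not || And
r || Not && Not || And
r || false && Not || And
r || false && true || And
r || false && true || Not
r || false && true || ( Or )
r || false && true || ( And )
r || false && true || ( Not )
r || false && true || ( r )

[Or [Or [Or [And [Not r]]] || [And [And [Not false]] && [Not true]]] || [And [Not ( [Or [And [Not r]]] )]]]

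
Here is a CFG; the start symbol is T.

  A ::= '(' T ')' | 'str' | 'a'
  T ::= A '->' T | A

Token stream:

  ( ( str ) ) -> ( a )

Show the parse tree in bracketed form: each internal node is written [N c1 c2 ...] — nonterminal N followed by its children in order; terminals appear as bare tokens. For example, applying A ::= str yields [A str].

T
A -> T
( T ) -> T
( A ) -> T
( ( T ) ) -> T
( ( A ) ) -> T
( ( str ) ) -> T
( ( str ) ) -> A
( ( str ) ) -> ( T )
( ( str ) ) -> ( A )
( ( str ) ) -> ( a )

[T [A ( [T [A ( [T [A str]] )]] )] -> [T [A ( [T [A a]] )]]]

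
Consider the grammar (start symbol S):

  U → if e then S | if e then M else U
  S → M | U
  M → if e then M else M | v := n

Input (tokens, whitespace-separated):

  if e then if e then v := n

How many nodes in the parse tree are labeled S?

3

[S [U if e then [S [U if e then [S [M v := n]]]]]]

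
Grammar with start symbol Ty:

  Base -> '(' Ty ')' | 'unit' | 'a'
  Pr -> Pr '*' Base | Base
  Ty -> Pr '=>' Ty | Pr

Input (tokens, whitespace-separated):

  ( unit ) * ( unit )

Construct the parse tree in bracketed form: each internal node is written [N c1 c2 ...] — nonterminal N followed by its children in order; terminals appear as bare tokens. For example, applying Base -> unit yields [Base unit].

Ty
Pr
Pr * Base
Base * Base
( Ty ) * Base
( Pr ) * Base
( Base ) * Base
( unit ) * Base
( unit ) * ( Ty )
( unit ) * ( Pr )
( unit ) * ( Base )
( unit ) * ( unit )

[Ty [Pr [Pr [Base ( [Ty [Pr [Base unit]]] )]] * [Base ( [Ty [Pr [Base unit]]] )]]]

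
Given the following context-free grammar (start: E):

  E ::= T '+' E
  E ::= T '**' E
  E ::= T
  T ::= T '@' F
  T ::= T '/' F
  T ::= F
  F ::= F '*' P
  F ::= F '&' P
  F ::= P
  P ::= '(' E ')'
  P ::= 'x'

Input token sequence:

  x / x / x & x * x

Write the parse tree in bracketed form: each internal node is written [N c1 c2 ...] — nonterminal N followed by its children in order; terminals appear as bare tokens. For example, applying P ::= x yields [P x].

E
T
T / F
T / F / F
F / F / F
P / F / F
x / F / F
x / P / F
x / x / F
x / x / F * P
x / x / F & P * P
x / x / P & P * P
x / x / x & P * P
x / x / x & x * P
x / x / x & x * x

[E [T [T [T [F [P x]]] / [F [P x]]] / [F [F [F [P x]] & [P x]] * [P x]]]]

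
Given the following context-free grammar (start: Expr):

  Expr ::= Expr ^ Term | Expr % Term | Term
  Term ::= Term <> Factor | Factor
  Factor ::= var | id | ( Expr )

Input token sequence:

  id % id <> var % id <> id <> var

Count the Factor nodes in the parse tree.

6

[Expr [Expr [Expr [Term [Factor id]]] % [Term [Term [Factor id]] <> [Factor var]]] % [Term [Term [Term [Factor id]] <> [Factor id]] <> [Factor var]]]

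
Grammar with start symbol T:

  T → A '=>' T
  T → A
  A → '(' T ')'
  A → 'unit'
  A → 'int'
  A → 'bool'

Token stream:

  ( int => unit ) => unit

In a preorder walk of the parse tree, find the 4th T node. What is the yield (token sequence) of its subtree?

[T [A ( [T [A int] => [T [A unit]]] )] => [T [A unit]]]

unit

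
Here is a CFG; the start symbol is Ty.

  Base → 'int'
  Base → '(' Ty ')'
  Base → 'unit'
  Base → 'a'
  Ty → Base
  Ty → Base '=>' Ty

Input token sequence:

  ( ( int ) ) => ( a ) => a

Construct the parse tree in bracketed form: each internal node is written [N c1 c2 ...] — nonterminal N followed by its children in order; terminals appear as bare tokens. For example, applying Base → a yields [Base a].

[Ty [Base ( [Ty [Base ( [Ty [Base int]] )]] )] => [Ty [Base ( [Ty [Base a]] )] => [Ty [Base a]]]]

Ty
Base => Ty
( Ty ) => Ty
( Base ) => Ty
( ( Ty ) ) => Ty
( ( Base ) ) => Ty
( ( int ) ) => Ty
( ( int ) ) => Base => Ty
( ( int ) ) => ( Ty ) => Ty
( ( int ) ) => ( Base ) => Ty
( ( int ) ) => ( a ) => Ty
( ( int ) ) => ( a ) => Base
( ( int ) ) => ( a ) => a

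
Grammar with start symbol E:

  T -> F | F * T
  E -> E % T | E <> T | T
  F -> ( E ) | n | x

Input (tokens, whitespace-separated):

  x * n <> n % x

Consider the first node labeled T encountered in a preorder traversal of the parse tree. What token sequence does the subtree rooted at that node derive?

[E [E [E [T [F x] * [T [F n]]]] <> [T [F n]]] % [T [F x]]]

x * n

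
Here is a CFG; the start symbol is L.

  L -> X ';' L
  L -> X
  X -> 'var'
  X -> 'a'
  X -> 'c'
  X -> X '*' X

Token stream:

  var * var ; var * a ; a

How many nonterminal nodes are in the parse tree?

10

[L [X [X var] * [X var]] ; [L [X [X var] * [X a]] ; [L [X a]]]]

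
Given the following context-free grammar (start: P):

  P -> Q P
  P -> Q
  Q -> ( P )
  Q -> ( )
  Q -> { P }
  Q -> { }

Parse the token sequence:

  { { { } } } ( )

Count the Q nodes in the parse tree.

[P [Q { [P [Q { [P [Q { }]] }]] }] [P [Q ( )]]]

4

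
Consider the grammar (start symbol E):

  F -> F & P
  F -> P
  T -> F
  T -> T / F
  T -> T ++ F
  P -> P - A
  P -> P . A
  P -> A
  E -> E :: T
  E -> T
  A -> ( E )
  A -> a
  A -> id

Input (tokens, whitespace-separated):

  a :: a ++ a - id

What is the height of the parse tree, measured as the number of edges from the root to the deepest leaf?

6

[E [E [T [F [P [A a]]]]] :: [T [T [F [P [A a]]]] ++ [F [P [P [A a]] - [A id]]]]]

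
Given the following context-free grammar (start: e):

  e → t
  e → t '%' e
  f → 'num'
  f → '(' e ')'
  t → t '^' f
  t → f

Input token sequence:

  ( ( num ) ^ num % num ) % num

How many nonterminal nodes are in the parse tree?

17

[e [t [f ( [e [t [t [f ( [e [t [f num]]] )]] ^ [f num]] % [e [t [f num]]]] )]] % [e [t [f num]]]]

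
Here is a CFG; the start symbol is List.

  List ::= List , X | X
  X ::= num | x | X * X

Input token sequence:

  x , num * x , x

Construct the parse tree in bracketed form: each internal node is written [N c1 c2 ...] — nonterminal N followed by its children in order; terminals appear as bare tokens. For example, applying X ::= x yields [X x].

[List [List [List [X x]] , [X [X num] * [X x]]] , [X x]]

List
List , X
List , X , X
X , X , X
x , X , X
x , X * X , X
x , num * X , X
x , num * x , X
x , num * x , x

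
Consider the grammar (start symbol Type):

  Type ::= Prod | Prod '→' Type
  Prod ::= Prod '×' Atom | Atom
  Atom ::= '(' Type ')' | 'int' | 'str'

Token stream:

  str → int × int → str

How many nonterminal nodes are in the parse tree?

11

[Type [Prod [Atom str]] → [Type [Prod [Prod [Atom int]] × [Atom int]] → [Type [Prod [Atom str]]]]]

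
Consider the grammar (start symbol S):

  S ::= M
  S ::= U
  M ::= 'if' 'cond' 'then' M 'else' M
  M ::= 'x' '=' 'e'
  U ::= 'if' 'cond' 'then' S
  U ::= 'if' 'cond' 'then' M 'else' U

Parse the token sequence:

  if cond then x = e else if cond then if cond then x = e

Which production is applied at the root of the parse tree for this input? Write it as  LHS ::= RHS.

[S [U if cond then [M x = e] else [U if cond then [S [U if cond then [S [M x = e]]]]]]]

S ::= U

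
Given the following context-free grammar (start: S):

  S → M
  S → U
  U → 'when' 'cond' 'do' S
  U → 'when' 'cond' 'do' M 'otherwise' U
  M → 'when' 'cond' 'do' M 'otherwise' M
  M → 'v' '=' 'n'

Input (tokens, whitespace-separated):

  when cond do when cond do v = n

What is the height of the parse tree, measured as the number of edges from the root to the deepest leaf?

6

[S [U when cond do [S [U when cond do [S [M v = n]]]]]]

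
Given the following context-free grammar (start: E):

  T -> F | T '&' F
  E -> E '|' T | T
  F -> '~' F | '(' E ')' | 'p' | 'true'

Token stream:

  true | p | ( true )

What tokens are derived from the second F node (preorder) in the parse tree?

[E [E [E [T [F true]]] | [T [F p]]] | [T [F ( [E [T [F true]]] )]]]

p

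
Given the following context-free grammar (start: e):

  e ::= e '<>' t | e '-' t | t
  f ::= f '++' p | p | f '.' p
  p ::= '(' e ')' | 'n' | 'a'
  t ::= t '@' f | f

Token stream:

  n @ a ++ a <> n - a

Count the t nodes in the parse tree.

[e [e [e [t [t [f [p n]]] @ [f [f [p a]] ++ [p a]]]] <> [t [f [p n]]]] - [t [f [p a]]]]

4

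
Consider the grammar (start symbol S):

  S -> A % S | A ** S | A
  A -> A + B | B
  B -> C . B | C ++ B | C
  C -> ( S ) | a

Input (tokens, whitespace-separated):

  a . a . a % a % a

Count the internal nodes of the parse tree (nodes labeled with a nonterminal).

16

[S [A [B [C a] . [B [C a] . [B [C a]]]]] % [S [A [B [C a]]] % [S [A [B [C a]]]]]]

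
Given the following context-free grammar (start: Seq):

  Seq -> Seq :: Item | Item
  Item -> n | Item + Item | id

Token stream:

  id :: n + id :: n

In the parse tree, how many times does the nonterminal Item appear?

5

[Seq [Seq [Seq [Item id]] :: [Item [Item n] + [Item id]]] :: [Item n]]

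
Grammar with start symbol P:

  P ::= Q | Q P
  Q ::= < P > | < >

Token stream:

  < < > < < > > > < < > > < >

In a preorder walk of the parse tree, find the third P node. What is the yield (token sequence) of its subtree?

< < > >

[P [Q < [P [Q < >] [P [Q < [P [Q < >]] >]]] >] [P [Q < [P [Q < >]] >] [P [Q < >]]]]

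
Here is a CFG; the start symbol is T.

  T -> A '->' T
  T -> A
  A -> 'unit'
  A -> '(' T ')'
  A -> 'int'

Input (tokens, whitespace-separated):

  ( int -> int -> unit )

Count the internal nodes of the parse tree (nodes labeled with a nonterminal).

[T [A ( [T [A int] -> [T [A int] -> [T [A unit]]]] )]]

8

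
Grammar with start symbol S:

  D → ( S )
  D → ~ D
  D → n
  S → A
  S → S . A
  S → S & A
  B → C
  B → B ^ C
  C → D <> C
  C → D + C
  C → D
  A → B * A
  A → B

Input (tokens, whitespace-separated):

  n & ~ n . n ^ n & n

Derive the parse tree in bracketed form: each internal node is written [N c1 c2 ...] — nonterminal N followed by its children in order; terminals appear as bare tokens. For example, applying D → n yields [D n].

[S [S [S [S [A [B [C [D n]]]]] & [A [B [C [D ~ [D n]]]]]] . [A [B [B [C [D n]]] ^ [C [D n]]]]] & [A [B [C [D n]]]]]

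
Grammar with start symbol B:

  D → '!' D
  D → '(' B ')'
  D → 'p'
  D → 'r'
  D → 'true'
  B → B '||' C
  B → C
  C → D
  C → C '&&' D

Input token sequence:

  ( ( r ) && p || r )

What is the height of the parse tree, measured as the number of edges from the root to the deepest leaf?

11

[B [C [D ( [B [B [C [C [D ( [B [C [D r]]] )]] && [D p]]] || [C [D r]]] )]]]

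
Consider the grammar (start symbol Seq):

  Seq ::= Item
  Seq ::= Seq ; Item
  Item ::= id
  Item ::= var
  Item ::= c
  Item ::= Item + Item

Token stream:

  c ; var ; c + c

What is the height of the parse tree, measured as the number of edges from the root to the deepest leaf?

[Seq [Seq [Seq [Item c]] ; [Item var]] ; [Item [Item c] + [Item c]]]

4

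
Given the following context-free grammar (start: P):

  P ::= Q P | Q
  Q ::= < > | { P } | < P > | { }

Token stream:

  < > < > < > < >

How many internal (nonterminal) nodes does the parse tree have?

8

[P [Q < >] [P [Q < >] [P [Q < >] [P [Q < >]]]]]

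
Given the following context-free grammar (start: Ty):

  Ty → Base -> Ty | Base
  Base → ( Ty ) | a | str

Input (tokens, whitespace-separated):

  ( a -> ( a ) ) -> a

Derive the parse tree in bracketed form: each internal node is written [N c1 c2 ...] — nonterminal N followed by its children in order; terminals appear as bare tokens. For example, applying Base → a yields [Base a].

Ty
Base -> Ty
( Ty ) -> Ty
( Base -> Ty ) -> Ty
( a -> Ty ) -> Ty
( a -> Base ) -> Ty
( a -> ( Ty ) ) -> Ty
( a -> ( Base ) ) -> Ty
( a -> ( a ) ) -> Ty
( a -> ( a ) ) -> Base
( a -> ( a ) ) -> a

[Ty [Base ( [Ty [Base a] -> [Ty [Base ( [Ty [Base a]] )]]] )] -> [Ty [Base a]]]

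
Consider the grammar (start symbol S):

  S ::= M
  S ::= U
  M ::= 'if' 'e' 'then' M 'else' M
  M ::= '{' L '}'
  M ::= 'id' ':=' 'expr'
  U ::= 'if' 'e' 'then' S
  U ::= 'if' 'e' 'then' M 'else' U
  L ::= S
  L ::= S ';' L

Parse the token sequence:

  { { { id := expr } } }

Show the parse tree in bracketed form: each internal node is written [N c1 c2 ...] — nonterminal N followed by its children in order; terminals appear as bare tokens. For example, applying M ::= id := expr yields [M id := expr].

[S [M { [L [S [M { [L [S [M { [L [S [M id := expr]]] }]]] }]]] }]]

S
M
{ L }
{ S }
{ M }
{ { L } }
{ { S } }
{ { M } }
{ { { L } } }
{ { { S } } }
{ { { M } } }
{ { { id := expr } } }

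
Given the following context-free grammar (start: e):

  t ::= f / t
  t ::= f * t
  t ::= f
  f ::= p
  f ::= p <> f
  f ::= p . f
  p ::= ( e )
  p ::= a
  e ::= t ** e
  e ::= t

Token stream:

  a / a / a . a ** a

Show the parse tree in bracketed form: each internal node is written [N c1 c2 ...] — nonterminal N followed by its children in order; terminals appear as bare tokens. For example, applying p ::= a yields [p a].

[e [t [f [p a]] / [t [f [p a]] / [t [f [p a] . [f [p a]]]]]] ** [e [t [f [p a]]]]]

e
t ** e
f / t ** e
p / t ** e
a / t ** e
a / f / t ** e
a / p / t ** e
a / a / t ** e
a / a / f ** e
a / a / p . f ** e
a / a / a . f ** e
a / a / a . p ** e
a / a / a . a ** e
a / a / a . a ** t
a / a / a . a ** f
a / a / a . a ** p
a / a / a . a ** a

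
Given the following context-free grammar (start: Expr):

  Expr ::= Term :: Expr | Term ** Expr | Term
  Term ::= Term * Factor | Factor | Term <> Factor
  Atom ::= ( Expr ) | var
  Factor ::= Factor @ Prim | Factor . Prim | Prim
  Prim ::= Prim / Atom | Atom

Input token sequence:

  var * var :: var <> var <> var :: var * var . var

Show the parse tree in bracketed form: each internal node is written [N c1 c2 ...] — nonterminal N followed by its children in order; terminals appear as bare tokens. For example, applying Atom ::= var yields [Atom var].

[Expr [Term [Term [Factor [Prim [Atom var]]]] * [Factor [Prim [Atom var]]]] :: [Expr [Term [Term [Term [Factor [Prim [Atom var]]]] <> [Factor [Prim [Atom var]]]] <> [Factor [Prim [Atom var]]]] :: [Expr [Term [Term [Factor [Prim [Atom var]]]] * [Factor [Factor [Prim [Atom var]]] . [Prim [Atom var]]]]]]]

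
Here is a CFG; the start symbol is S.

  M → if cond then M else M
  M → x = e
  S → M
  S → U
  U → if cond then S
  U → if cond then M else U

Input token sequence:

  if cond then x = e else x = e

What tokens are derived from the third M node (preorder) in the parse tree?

x = e

[S [M if cond then [M x = e] else [M x = e]]]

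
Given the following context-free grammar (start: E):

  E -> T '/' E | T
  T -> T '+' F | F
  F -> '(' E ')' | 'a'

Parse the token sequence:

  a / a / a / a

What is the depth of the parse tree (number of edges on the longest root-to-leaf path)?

6

[E [T [F a]] / [E [T [F a]] / [E [T [F a]] / [E [T [F a]]]]]]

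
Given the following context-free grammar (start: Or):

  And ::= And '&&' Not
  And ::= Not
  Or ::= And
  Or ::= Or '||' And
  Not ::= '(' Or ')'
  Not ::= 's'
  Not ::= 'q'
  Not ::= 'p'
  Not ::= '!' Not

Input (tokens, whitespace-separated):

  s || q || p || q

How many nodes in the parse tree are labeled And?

4

[Or [Or [Or [Or [And [Not s]]] || [And [Not q]]] || [And [Not p]]] || [And [Not q]]]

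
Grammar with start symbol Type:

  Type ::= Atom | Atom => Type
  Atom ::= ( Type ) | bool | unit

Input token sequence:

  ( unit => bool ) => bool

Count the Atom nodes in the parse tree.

[Type [Atom ( [Type [Atom unit] => [Type [Atom bool]]] )] => [Type [Atom bool]]]

4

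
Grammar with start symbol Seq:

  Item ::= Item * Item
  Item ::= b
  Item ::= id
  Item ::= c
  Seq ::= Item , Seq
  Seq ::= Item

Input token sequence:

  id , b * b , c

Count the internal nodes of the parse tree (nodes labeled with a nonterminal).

[Seq [Item id] , [Seq [Item [Item b] * [Item b]] , [Seq [Item c]]]]

8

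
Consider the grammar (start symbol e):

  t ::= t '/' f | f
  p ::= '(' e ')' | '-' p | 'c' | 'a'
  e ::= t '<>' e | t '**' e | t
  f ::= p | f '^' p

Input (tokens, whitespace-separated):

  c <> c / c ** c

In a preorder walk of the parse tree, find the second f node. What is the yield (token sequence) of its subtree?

c

[e [t [f [p c]]] <> [e [t [t [f [p c]]] / [f [p c]]] ** [e [t [f [p c]]]]]]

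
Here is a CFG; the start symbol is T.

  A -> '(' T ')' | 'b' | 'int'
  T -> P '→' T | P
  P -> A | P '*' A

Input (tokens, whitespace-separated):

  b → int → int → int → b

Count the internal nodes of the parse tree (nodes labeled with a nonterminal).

15

[T [P [A b]] → [T [P [A int]] → [T [P [A int]] → [T [P [A int]] → [T [P [A b]]]]]]]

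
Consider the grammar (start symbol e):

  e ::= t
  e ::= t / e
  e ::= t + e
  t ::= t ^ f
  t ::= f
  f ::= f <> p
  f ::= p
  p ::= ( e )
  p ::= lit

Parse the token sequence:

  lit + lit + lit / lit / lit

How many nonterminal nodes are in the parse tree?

20

[e [t [f [p lit]]] + [e [t [f [p lit]]] + [e [t [f [p lit]]] / [e [t [f [p lit]]] / [e [t [f [p lit]]]]]]]]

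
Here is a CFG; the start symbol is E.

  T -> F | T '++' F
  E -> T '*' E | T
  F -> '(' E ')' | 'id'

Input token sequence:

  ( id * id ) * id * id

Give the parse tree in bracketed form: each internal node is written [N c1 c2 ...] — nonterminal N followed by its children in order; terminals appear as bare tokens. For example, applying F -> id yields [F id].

[E [T [F ( [E [T [F id]] * [E [T [F id]]]] )]] * [E [T [F id]] * [E [T [F id]]]]]

E
T * E
F * E
( E ) * E
( T * E ) * E
( F * E ) * E
( id * E ) * E
( id * T ) * E
( id * F ) * E
( id * id ) * E
( id * id ) * T * E
( id * id ) * F * E
( id * id ) * id * E
( id * id ) * id * T
( id * id ) * id * F
( id * id ) * id * id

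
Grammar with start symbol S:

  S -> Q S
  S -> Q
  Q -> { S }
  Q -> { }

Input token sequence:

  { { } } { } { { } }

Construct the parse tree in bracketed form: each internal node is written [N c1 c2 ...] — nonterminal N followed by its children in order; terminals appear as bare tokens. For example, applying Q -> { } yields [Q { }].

[S [Q { [S [Q { }]] }] [S [Q { }] [S [Q { [S [Q { }]] }]]]]

S
Q S
{ S } S
{ Q } S
{ { } } S
{ { } } Q S
{ { } } { } S
{ { } } { } Q
{ { } } { } { S }
{ { } } { } { Q }
{ { } } { } { { } }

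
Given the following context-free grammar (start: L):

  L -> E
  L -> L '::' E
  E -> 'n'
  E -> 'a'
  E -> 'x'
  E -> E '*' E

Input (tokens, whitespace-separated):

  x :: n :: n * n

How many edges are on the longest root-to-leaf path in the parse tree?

4

[L [L [L [E x]] :: [E n]] :: [E [E n] * [E n]]]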